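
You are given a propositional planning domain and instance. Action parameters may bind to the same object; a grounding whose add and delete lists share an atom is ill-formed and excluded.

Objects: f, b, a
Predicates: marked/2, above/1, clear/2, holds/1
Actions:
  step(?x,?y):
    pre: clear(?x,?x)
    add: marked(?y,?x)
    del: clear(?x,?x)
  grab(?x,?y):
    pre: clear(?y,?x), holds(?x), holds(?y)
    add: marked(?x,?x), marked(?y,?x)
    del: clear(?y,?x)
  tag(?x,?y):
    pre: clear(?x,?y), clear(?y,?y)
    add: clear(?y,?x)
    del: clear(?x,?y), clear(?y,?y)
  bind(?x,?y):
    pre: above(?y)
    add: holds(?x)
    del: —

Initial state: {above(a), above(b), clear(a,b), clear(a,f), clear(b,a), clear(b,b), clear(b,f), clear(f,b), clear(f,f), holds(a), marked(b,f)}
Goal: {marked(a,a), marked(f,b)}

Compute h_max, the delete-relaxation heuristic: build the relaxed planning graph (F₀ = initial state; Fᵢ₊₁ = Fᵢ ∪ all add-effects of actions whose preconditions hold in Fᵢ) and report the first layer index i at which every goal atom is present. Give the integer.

2

F0 = init (11 atoms)
F1 = F0 ∪ {clear(f,a), holds(b), holds(f), marked(a,b), marked(a,f), marked(b,b), marked(f,b), marked(f,f)}  (19 atoms)
F2 = F1 ∪ {marked(a,a), marked(b,a), marked(f,a)}  (22 atoms)
goal ⊆ F2  ⇒  h_max = 2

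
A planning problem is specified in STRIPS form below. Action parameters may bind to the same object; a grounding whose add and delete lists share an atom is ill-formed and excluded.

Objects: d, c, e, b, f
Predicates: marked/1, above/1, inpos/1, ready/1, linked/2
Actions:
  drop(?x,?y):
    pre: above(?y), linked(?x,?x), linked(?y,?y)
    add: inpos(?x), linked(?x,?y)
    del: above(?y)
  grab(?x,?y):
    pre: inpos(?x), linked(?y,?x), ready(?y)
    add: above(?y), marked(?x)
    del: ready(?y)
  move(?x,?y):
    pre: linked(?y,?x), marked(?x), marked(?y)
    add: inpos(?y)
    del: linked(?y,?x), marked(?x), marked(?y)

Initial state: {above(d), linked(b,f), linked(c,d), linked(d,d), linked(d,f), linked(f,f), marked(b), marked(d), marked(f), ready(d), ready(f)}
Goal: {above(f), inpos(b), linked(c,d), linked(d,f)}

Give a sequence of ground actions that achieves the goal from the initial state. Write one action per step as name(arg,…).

drop(f,d); grab(f,f); move(f,b)

1. drop(f,d)  →  {inpos(f), linked(b,f), linked(c,d), linked(d,d), linked(d,f), linked(f,d), linked(f,f), marked(b), marked(d), marked(f), ready(d), ready(f)}
2. grab(f,f)  →  {above(f), inpos(f), linked(b,f), linked(c,d), linked(d,d), linked(d,f), linked(f,d), linked(f,f), marked(b), marked(d), marked(f), ready(d)}
3. move(f,b)  →  {above(f), inpos(b), inpos(f), linked(c,d), linked(d,d), linked(d,f), linked(f,d), linked(f,f), marked(d), ready(d)}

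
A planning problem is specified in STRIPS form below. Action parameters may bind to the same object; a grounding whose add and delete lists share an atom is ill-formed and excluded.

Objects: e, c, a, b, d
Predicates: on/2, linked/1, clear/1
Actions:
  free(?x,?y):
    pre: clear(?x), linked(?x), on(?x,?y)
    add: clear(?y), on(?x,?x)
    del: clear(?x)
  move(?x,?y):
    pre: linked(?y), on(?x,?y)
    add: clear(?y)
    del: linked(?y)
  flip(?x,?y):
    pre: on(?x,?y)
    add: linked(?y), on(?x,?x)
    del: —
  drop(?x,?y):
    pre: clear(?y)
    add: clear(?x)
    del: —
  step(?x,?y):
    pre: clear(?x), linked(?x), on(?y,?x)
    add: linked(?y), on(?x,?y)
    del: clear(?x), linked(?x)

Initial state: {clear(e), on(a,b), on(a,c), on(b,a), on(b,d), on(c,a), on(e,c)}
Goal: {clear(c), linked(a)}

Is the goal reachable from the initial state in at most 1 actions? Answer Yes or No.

No

1. flip(c,a)  →  {clear(e), linked(a), on(a,b), on(a,c), on(b,a), on(b,d), on(c,a), on(c,c), on(e,c)}
2. drop(c,e)  →  {clear(c), clear(e), linked(a), on(a,b), on(a,c), on(b,a), on(b,d), on(c,a), on(c,c), on(e,c)}
optimal plan length = 2; 2 > 1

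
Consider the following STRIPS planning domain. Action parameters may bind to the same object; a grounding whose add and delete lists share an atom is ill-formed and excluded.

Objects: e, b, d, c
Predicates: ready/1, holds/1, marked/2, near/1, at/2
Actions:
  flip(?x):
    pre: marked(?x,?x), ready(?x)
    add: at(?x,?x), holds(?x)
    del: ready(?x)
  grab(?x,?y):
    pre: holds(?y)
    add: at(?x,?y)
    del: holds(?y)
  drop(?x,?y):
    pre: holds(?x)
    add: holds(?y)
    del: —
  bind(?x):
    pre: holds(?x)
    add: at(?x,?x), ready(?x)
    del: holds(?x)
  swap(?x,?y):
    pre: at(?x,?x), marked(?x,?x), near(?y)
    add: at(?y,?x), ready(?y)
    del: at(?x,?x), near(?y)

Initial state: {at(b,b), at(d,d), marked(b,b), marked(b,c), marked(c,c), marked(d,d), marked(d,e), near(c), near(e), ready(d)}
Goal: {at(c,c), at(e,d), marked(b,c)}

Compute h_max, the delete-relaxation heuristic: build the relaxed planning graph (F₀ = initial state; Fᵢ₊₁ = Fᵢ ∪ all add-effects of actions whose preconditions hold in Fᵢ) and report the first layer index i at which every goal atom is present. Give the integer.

2

F0 = init (10 atoms)
F1 = F0 ∪ {at(c,b), at(c,d), at(e,b), at(e,d), holds(d), ready(c), ready(e)}  (17 atoms)
F2 = F1 ∪ {at(b,d), at(c,c), holds(b), holds(c), holds(e)}  (22 atoms)
goal ⊆ F2  ⇒  h_max = 2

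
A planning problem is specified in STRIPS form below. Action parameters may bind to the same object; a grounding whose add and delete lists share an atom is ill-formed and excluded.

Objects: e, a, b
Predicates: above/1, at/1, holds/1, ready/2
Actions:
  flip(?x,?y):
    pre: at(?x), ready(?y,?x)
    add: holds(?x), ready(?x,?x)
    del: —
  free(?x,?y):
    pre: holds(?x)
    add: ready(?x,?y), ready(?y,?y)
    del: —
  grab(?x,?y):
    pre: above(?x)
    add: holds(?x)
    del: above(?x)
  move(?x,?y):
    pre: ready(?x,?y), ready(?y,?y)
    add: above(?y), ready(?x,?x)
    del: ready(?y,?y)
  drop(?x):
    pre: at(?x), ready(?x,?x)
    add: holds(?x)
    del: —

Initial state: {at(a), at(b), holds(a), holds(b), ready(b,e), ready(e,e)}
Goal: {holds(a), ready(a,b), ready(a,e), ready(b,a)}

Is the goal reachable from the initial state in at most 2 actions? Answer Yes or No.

1. free(a,e)  →  {at(a), at(b), holds(a), holds(b), ready(a,e), ready(b,e), ready(e,e)}
2. free(a,b)  →  {at(a), at(b), holds(a), holds(b), ready(a,b), ready(a,e), ready(b,b), ready(b,e), ready(e,e)}
3. free(b,a)  →  {at(a), at(b), holds(a), holds(b), ready(a,a), ready(a,b), ready(a,e), ready(b,a), ready(b,b), ready(b,e), ready(e,e)}
optimal plan length = 3; 3 > 2

No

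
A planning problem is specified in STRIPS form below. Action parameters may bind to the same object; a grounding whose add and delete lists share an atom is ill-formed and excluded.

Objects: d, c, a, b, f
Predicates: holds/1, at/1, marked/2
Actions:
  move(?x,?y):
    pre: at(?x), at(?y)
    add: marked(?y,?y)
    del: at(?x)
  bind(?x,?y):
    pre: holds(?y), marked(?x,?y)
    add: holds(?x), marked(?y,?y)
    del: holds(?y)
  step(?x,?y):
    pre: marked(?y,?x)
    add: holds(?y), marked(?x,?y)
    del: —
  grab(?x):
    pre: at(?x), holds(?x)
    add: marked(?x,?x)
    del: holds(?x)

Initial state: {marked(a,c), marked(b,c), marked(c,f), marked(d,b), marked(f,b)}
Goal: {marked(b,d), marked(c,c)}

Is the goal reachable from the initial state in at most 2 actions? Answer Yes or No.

1. step(b,d)  →  {holds(d), marked(a,c), marked(b,c), marked(b,d), marked(c,f), marked(d,b), marked(f,b)}
2. step(f,c)  →  {holds(c), holds(d), marked(a,c), marked(b,c), marked(b,d), marked(c,f), marked(d,b), marked(f,b), marked(f,c)}
3. bind(a,c)  →  {holds(a), holds(d), marked(a,c), marked(b,c), marked(b,d), marked(c,c), marked(c,f), marked(d,b), marked(f,b), marked(f,c)}
optimal plan length = 3; 3 > 2

No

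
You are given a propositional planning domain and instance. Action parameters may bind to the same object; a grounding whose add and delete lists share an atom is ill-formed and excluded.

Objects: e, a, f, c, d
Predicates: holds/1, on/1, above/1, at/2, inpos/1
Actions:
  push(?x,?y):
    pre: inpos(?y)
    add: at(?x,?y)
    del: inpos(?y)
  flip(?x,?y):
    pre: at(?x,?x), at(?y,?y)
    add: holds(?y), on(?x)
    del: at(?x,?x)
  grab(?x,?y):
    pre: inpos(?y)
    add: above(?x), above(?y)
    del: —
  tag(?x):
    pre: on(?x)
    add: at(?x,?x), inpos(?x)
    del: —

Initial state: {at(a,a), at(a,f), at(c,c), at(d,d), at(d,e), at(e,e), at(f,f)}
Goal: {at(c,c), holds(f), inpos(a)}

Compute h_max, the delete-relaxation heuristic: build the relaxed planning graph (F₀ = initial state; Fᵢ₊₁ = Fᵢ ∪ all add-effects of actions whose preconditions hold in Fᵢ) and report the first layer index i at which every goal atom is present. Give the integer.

2

F0 = init (7 atoms)
F1 = F0 ∪ {holds(a), holds(c), holds(d), holds(e), holds(f), on(a), on(c), on(d), on(e), on(f)}  (17 atoms)
F2 = F1 ∪ {inpos(a), inpos(c), inpos(d), inpos(e), inpos(f)}  (22 atoms)
goal ⊆ F2  ⇒  h_max = 2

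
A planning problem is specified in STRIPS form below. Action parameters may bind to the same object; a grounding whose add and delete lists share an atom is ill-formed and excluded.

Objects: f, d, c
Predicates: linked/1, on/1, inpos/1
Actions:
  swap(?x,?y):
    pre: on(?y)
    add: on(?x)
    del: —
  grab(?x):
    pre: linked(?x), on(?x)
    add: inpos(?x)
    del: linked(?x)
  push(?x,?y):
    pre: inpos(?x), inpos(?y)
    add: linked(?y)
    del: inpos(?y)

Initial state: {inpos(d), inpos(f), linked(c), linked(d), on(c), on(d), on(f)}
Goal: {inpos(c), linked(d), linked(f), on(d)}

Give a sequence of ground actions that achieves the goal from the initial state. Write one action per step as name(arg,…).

1. grab(c)  →  {inpos(c), inpos(d), inpos(f), linked(d), on(c), on(d), on(f)}
2. push(f,f)  →  {inpos(c), inpos(d), linked(d), linked(f), on(c), on(d), on(f)}

grab(c); push(f,f)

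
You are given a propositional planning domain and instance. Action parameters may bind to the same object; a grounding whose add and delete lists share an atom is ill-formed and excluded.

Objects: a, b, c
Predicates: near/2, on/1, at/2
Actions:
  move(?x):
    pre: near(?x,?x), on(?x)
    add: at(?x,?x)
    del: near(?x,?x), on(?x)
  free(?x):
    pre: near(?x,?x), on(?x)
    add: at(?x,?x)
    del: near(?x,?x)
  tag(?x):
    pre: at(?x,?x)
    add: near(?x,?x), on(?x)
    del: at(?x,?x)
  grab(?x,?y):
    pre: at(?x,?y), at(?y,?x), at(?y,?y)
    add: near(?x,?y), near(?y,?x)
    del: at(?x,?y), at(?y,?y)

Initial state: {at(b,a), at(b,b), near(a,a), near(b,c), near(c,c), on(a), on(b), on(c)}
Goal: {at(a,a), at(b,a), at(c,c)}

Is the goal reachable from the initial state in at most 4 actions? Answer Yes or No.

1. move(a)  →  {at(a,a), at(b,a), at(b,b), near(b,c), near(c,c), on(b), on(c)}
2. move(c)  →  {at(a,a), at(b,a), at(b,b), at(c,c), near(b,c), on(b)}
optimal plan length = 2; 2 ≤ 4

Yes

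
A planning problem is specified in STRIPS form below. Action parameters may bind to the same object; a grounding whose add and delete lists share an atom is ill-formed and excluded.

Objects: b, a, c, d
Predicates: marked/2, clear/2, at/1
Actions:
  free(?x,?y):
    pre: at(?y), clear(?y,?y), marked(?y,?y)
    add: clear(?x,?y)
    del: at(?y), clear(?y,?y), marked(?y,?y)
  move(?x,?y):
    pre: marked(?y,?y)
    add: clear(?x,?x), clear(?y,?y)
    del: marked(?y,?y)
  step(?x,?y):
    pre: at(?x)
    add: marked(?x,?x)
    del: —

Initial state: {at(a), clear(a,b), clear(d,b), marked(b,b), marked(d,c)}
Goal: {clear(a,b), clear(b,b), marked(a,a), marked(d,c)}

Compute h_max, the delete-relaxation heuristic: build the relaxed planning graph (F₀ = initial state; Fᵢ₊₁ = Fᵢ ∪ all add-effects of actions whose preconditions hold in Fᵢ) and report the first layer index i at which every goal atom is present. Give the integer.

F0 = init (5 atoms)
F1 = F0 ∪ {clear(a,a), clear(b,b), clear(c,c), clear(d,d), marked(a,a)}  (10 atoms)
goal ⊆ F1  ⇒  h_max = 1

1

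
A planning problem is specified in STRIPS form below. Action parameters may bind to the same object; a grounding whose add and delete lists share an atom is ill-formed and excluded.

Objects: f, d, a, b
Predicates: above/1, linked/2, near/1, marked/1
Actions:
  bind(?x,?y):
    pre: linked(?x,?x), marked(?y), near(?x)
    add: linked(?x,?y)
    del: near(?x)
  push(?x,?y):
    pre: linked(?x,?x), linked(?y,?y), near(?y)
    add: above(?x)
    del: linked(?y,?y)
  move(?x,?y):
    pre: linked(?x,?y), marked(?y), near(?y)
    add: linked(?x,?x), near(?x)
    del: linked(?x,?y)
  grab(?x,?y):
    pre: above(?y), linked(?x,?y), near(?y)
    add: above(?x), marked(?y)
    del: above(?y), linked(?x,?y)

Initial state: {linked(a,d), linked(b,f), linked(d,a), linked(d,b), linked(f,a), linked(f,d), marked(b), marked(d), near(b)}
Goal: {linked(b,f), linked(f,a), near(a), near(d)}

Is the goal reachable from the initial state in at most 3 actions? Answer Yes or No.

1. move(d,b)  →  {linked(a,d), linked(b,f), linked(d,a), linked(d,d), linked(f,a), linked(f,d), marked(b), marked(d), near(b), near(d)}
2. move(a,d)  →  {linked(a,a), linked(b,f), linked(d,a), linked(d,d), linked(f,a), linked(f,d), marked(b), marked(d), near(a), near(b), near(d)}
optimal plan length = 2; 2 ≤ 3

Yes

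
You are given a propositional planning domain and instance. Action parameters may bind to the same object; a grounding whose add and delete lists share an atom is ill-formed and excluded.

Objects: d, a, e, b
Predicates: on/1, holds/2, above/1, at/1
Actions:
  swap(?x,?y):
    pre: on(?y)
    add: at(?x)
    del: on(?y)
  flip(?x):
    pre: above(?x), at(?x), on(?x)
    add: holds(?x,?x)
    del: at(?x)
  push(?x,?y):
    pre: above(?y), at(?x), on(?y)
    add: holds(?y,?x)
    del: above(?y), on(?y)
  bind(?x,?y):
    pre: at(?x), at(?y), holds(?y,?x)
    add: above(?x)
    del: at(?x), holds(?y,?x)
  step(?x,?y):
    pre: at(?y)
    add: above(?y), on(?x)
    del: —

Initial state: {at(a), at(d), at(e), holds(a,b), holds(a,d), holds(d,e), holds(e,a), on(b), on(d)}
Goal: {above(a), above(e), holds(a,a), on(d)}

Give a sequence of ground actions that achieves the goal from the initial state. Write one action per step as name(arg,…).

bind(e,d); step(a,a); flip(a)

1. bind(e,d)  →  {above(e), at(a), at(d), holds(a,b), holds(a,d), holds(e,a), on(b), on(d)}
2. step(a,a)  →  {above(a), above(e), at(a), at(d), holds(a,b), holds(a,d), holds(e,a), on(a), on(b), on(d)}
3. flip(a)  →  {above(a), above(e), at(d), holds(a,a), holds(a,b), holds(a,d), holds(e,a), on(a), on(b), on(d)}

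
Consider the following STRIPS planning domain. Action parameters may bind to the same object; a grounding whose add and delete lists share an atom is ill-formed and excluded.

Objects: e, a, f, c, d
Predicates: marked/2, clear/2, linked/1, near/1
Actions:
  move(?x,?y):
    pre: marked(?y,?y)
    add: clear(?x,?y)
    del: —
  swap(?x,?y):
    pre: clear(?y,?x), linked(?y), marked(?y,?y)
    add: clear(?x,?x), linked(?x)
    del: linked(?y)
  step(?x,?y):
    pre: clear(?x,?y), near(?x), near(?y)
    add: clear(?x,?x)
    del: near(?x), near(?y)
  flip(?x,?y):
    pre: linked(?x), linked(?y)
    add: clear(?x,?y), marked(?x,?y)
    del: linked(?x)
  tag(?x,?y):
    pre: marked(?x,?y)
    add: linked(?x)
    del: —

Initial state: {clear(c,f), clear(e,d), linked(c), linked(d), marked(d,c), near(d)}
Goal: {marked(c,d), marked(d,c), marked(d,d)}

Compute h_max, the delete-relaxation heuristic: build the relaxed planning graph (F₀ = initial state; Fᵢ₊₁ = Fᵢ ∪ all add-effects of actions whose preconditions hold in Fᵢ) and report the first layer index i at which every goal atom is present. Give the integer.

1

F0 = init (6 atoms)
F1 = F0 ∪ {clear(c,c), clear(c,d), clear(d,c), clear(d,d), marked(c,c), marked(c,d), marked(d,d)}  (13 atoms)
goal ⊆ F1  ⇒  h_max = 1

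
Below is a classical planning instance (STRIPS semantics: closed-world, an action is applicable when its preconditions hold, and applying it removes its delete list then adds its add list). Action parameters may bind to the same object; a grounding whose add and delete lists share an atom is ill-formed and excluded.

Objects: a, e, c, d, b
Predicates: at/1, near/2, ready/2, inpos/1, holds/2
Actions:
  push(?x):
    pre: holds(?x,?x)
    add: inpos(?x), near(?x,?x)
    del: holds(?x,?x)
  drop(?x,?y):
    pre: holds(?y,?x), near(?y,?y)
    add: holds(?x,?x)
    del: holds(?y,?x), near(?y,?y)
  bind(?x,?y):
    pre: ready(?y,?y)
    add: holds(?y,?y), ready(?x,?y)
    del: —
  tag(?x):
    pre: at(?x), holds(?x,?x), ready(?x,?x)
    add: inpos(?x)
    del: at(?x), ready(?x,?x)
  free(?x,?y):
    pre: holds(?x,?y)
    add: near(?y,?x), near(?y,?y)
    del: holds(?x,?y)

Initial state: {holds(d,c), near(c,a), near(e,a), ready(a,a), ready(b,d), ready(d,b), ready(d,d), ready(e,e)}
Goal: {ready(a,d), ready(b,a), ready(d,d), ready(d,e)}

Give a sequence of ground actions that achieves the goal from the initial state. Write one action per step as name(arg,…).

bind(a,d); bind(d,e); bind(b,a)

1. bind(a,d)  →  {holds(d,c), holds(d,d), near(c,a), near(e,a), ready(a,a), ready(a,d), ready(b,d), ready(d,b), ready(d,d), ready(e,e)}
2. bind(d,e)  →  {holds(d,c), holds(d,d), holds(e,e), near(c,a), near(e,a), ready(a,a), ready(a,d), ready(b,d), ready(d,b), ready(d,d), ready(d,e), ready(e,e)}
3. bind(b,a)  →  {holds(a,a), holds(d,c), holds(d,d), holds(e,e), near(c,a), near(e,a), ready(a,a), ready(a,d), ready(b,a), ready(b,d), ready(d,b), ready(d,d), ready(d,e), ready(e,e)}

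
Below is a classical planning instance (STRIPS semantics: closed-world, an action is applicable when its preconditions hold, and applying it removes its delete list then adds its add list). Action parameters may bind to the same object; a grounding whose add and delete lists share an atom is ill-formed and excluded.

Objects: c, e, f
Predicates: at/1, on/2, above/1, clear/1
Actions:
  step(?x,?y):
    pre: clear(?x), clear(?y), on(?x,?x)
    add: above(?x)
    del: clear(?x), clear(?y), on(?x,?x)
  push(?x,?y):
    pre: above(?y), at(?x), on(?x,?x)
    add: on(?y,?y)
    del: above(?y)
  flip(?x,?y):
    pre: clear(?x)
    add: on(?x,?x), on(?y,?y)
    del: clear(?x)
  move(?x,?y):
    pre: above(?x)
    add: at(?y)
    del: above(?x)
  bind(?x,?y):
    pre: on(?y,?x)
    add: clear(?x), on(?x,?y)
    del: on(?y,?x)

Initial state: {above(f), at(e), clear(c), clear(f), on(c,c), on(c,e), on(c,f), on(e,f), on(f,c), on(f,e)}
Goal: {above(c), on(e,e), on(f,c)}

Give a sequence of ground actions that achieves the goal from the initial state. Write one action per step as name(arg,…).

step(c,c); flip(f,e)

1. step(c,c)  →  {above(c), above(f), at(e), clear(f), on(c,e), on(c,f), on(e,f), on(f,c), on(f,e)}
2. flip(f,e)  →  {above(c), above(f), at(e), on(c,e), on(c,f), on(e,e), on(e,f), on(f,c), on(f,e), on(f,f)}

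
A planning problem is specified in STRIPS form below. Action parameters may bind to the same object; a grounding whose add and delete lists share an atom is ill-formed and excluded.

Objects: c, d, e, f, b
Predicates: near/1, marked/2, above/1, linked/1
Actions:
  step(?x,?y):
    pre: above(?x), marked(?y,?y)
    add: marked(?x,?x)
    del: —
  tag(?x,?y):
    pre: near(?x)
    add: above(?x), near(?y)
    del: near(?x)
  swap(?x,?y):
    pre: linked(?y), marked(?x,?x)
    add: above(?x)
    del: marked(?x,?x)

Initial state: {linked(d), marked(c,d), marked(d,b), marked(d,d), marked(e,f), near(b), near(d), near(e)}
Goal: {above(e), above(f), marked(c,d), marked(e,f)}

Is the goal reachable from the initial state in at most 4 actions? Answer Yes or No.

1. tag(e,f)  →  {above(e), linked(d), marked(c,d), marked(d,b), marked(d,d), marked(e,f), near(b), near(d), near(f)}
2. tag(f,c)  →  {above(e), above(f), linked(d), marked(c,d), marked(d,b), marked(d,d), marked(e,f), near(b), near(c), near(d)}
optimal plan length = 2; 2 ≤ 4

Yes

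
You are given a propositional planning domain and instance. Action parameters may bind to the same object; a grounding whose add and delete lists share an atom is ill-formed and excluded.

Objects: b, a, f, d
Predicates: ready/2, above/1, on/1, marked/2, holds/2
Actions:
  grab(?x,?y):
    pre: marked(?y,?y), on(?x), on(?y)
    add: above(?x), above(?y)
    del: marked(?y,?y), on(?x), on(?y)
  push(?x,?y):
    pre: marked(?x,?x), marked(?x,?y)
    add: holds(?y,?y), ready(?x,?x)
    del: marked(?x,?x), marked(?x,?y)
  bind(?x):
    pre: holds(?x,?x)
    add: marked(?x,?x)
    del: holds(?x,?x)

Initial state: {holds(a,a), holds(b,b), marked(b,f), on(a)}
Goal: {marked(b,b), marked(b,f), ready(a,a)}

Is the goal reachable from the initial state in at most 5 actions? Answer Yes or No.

Yes

1. bind(b)  →  {holds(a,a), marked(b,b), marked(b,f), on(a)}
2. bind(a)  →  {marked(a,a), marked(b,b), marked(b,f), on(a)}
3. push(a,a)  →  {holds(a,a), marked(b,b), marked(b,f), on(a), ready(a,a)}
optimal plan length = 3; 3 ≤ 5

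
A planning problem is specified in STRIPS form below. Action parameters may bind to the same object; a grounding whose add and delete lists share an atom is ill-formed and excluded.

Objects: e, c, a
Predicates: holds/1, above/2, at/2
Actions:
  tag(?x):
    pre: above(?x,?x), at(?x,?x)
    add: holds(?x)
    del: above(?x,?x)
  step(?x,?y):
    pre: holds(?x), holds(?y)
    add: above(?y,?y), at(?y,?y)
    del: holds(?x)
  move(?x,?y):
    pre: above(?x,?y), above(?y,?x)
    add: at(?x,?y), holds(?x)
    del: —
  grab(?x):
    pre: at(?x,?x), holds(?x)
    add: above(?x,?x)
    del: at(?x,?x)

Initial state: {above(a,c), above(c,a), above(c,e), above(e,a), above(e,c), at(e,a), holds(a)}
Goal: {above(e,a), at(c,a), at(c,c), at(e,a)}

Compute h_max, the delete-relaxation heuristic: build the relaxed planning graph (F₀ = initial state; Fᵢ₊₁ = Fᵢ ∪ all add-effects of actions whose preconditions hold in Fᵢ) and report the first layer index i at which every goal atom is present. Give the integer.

2

F0 = init (7 atoms)
F1 = F0 ∪ {above(a,a), at(a,a), at(a,c), at(c,a), at(c,e), at(e,c), holds(c), holds(e)}  (15 atoms)
F2 = F1 ∪ {above(c,c), above(e,e), at(c,c), at(e,e)}  (19 atoms)
goal ⊆ F2  ⇒  h_max = 2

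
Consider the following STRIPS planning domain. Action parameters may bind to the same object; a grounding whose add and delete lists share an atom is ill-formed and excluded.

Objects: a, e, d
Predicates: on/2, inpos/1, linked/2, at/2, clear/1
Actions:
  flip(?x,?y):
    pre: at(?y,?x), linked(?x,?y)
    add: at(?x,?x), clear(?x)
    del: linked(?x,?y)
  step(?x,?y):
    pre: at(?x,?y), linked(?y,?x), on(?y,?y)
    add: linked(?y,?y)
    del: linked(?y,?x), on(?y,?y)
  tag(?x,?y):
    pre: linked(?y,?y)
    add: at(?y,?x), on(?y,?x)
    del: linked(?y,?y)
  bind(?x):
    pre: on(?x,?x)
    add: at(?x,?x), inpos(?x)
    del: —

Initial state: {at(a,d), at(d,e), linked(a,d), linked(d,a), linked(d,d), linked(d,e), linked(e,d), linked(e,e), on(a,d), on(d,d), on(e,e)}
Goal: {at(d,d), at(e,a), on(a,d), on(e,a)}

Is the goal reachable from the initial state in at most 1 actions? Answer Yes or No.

1. flip(d,a)  →  {at(a,d), at(d,d), at(d,e), clear(d), linked(a,d), linked(d,d), linked(d,e), linked(e,d), linked(e,e), on(a,d), on(d,d), on(e,e)}
2. tag(a,e)  →  {at(a,d), at(d,d), at(d,e), at(e,a), clear(d), linked(a,d), linked(d,d), linked(d,e), linked(e,d), on(a,d), on(d,d), on(e,a), on(e,e)}
optimal plan length = 2; 2 > 1

No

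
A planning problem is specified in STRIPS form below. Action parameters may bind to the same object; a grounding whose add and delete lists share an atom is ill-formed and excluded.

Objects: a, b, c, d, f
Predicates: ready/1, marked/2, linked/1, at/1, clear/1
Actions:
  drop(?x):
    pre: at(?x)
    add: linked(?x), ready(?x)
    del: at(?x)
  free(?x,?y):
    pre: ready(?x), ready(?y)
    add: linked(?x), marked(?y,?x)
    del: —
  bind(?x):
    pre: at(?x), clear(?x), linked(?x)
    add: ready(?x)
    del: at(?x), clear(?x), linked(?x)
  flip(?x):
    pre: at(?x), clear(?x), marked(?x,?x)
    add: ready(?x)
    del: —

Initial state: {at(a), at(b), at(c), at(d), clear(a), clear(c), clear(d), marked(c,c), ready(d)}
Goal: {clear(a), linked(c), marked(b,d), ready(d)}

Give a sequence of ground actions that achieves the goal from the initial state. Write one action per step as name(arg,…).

drop(b); drop(c); free(d,b)

1. drop(b)  →  {at(a), at(c), at(d), clear(a), clear(c), clear(d), linked(b), marked(c,c), ready(b), ready(d)}
2. drop(c)  →  {at(a), at(d), clear(a), clear(c), clear(d), linked(b), linked(c), marked(c,c), ready(b), ready(c), ready(d)}
3. free(d,b)  →  {at(a), at(d), clear(a), clear(c), clear(d), linked(b), linked(c), linked(d), marked(b,d), marked(c,c), ready(b), ready(c), ready(d)}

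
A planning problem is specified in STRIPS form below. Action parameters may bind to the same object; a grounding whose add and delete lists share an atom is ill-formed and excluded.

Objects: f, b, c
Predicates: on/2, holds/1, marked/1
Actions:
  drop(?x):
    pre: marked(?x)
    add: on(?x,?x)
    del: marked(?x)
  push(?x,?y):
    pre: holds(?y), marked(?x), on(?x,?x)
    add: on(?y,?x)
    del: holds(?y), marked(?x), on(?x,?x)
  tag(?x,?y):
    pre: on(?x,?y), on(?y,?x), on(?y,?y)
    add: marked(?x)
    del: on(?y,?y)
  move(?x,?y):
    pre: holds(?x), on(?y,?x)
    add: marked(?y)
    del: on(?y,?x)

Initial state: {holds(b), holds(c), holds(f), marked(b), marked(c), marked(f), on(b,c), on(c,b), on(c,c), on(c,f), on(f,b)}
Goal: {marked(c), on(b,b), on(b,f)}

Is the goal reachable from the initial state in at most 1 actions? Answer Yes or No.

1. drop(f)  →  {holds(b), holds(c), holds(f), marked(b), marked(c), on(b,c), on(c,b), on(c,c), on(c,f), on(f,b), on(f,f)}
2. drop(b)  →  {holds(b), holds(c), holds(f), marked(c), on(b,b), on(b,c), on(c,b), on(c,c), on(c,f), on(f,b), on(f,f)}
3. move(b,f)  →  {holds(b), holds(c), holds(f), marked(c), marked(f), on(b,b), on(b,c), on(c,b), on(c,c), on(c,f), on(f,f)}
4. push(f,b)  →  {holds(c), holds(f), marked(c), on(b,b), on(b,c), on(b,f), on(c,b), on(c,c), on(c,f)}
optimal plan length = 4; 4 > 1

No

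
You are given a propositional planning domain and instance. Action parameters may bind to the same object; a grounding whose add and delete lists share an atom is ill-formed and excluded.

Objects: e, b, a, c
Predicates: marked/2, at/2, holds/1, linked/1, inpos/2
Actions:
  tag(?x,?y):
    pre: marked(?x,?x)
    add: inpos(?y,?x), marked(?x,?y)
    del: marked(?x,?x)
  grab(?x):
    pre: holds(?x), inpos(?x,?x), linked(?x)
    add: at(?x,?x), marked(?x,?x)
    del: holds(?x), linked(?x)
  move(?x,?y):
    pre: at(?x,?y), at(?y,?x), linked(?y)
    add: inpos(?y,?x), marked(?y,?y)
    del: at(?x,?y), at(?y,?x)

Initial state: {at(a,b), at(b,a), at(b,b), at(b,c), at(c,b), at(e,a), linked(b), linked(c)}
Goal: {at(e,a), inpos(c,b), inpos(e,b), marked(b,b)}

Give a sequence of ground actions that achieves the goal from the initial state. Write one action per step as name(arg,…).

move(b,b); tag(b,e); move(b,c); move(a,b)

1. move(b,b)  →  {at(a,b), at(b,a), at(b,c), at(c,b), at(e,a), inpos(b,b), linked(b), linked(c), marked(b,b)}
2. tag(b,e)  →  {at(a,b), at(b,a), at(b,c), at(c,b), at(e,a), inpos(b,b), inpos(e,b), linked(b), linked(c), marked(b,e)}
3. move(b,c)  →  {at(a,b), at(b,a), at(e,a), inpos(b,b), inpos(c,b), inpos(e,b), linked(b), linked(c), marked(b,e), marked(c,c)}
4. move(a,b)  →  {at(e,a), inpos(b,a), inpos(b,b), inpos(c,b), inpos(e,b), linked(b), linked(c), marked(b,b), marked(b,e), marked(c,c)}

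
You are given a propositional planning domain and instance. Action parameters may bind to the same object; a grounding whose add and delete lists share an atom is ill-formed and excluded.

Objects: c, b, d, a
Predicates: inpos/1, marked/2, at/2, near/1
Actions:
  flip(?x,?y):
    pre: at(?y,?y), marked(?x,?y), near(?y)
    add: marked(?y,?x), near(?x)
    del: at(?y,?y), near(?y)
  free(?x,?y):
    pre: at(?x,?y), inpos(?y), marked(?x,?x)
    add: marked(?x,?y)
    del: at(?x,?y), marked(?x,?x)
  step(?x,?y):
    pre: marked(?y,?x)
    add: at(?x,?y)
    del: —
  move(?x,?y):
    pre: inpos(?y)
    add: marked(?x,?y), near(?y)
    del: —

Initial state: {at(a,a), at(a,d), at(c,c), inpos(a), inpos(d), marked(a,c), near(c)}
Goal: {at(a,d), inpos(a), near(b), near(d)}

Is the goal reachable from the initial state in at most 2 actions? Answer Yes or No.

1. move(c,d)  →  {at(a,a), at(a,d), at(c,c), inpos(a), inpos(d), marked(a,c), marked(c,d), near(c), near(d)}
2. move(b,a)  →  {at(a,a), at(a,d), at(c,c), inpos(a), inpos(d), marked(a,c), marked(b,a), marked(c,d), near(a), near(c), near(d)}
3. flip(b,a)  →  {at(a,d), at(c,c), inpos(a), inpos(d), marked(a,b), marked(a,c), marked(b,a), marked(c,d), near(b), near(c), near(d)}
optimal plan length = 3; 3 > 2

No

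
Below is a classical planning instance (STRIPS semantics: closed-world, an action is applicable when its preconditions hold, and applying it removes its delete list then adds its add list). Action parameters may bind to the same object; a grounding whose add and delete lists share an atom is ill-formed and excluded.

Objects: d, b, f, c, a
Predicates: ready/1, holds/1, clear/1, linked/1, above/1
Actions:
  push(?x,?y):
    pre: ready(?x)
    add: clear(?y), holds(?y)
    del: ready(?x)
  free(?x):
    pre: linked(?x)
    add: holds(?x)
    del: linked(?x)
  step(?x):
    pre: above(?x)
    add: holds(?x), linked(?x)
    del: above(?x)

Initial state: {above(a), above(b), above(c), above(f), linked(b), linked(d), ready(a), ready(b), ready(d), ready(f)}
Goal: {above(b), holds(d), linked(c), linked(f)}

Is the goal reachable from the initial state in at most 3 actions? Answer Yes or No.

Yes

1. push(d,d)  →  {above(a), above(b), above(c), above(f), clear(d), holds(d), linked(b), linked(d), ready(a), ready(b), ready(f)}
2. step(f)  →  {above(a), above(b), above(c), clear(d), holds(d), holds(f), linked(b), linked(d), linked(f), ready(a), ready(b), ready(f)}
3. step(c)  →  {above(a), above(b), clear(d), holds(c), holds(d), holds(f), linked(b), linked(c), linked(d), linked(f), ready(a), ready(b), ready(f)}
optimal plan length = 3; 3 ≤ 3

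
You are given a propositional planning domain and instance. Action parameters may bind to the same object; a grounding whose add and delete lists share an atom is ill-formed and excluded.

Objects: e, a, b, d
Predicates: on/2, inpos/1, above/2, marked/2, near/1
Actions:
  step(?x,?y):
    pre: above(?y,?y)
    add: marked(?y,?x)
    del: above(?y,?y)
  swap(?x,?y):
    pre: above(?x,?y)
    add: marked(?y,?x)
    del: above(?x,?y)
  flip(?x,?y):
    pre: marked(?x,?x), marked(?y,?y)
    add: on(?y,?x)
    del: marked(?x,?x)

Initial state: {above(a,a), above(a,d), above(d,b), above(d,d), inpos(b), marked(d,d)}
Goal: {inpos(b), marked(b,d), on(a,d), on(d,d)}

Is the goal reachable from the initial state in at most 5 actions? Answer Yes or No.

1. step(a,a)  →  {above(a,d), above(d,b), above(d,d), inpos(b), marked(a,a), marked(d,d)}
2. swap(d,b)  →  {above(a,d), above(d,d), inpos(b), marked(a,a), marked(b,d), marked(d,d)}
3. flip(d,a)  →  {above(a,d), above(d,d), inpos(b), marked(a,a), marked(b,d), on(a,d)}
4. step(d,d)  →  {above(a,d), inpos(b), marked(a,a), marked(b,d), marked(d,d), on(a,d)}
5. flip(d,d)  →  {above(a,d), inpos(b), marked(a,a), marked(b,d), on(a,d), on(d,d)}
optimal plan length = 5; 5 ≤ 5

Yes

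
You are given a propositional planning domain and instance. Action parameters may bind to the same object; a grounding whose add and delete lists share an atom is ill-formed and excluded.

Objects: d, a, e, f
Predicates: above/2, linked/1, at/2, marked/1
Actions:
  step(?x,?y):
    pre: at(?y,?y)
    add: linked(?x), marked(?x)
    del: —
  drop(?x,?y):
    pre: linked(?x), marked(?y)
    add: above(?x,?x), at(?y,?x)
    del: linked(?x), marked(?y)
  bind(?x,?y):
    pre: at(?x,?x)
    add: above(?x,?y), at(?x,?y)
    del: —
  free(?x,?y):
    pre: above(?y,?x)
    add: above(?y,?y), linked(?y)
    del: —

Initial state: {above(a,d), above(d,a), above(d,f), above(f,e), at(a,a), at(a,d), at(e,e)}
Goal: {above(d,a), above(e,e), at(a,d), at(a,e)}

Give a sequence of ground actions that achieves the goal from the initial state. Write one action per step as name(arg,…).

bind(a,e); bind(e,e)

1. bind(a,e)  →  {above(a,d), above(a,e), above(d,a), above(d,f), above(f,e), at(a,a), at(a,d), at(a,e), at(e,e)}
2. bind(e,e)  →  {above(a,d), above(a,e), above(d,a), above(d,f), above(e,e), above(f,e), at(a,a), at(a,d), at(a,e), at(e,e)}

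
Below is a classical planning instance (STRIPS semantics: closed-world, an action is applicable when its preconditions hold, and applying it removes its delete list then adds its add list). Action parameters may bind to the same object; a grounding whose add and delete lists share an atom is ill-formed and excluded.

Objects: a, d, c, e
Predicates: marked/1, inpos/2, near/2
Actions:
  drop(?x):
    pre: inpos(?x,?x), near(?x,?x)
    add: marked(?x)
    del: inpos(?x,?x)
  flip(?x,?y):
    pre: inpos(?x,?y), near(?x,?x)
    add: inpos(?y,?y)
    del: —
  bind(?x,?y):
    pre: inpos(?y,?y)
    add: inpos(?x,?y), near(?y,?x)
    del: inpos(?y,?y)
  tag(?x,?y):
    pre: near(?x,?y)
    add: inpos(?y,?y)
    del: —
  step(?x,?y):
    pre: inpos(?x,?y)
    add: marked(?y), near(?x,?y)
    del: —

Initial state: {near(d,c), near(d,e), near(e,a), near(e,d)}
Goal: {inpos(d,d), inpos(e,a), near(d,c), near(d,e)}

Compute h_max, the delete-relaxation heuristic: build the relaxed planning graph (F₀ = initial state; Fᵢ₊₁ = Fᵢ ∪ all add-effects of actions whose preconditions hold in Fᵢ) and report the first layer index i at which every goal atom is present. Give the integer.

2

F0 = init (4 atoms)
F1 = F0 ∪ {inpos(a,a), inpos(c,c), inpos(d,d), inpos(e,e)}  (8 atoms)
F2 = F1 ∪ {inpos(a,c), inpos(a,d), inpos(a,e), inpos(c,a), inpos(c,d), inpos(c,e), inpos(d,a), inpos(d,c), inpos(d,e), inpos(e,a), inpos(e,c), inpos(e,d), marked(a), marked(c), marked(d), marked(e), near(a,a), near(a,c), near(a,d), near(a,e), near(c,a), near(c,c), near(c,d), near(c,e), near(d,a), near(d,d), near(e,c), near(e,e)}  (36 atoms)
goal ⊆ F2  ⇒  h_max = 2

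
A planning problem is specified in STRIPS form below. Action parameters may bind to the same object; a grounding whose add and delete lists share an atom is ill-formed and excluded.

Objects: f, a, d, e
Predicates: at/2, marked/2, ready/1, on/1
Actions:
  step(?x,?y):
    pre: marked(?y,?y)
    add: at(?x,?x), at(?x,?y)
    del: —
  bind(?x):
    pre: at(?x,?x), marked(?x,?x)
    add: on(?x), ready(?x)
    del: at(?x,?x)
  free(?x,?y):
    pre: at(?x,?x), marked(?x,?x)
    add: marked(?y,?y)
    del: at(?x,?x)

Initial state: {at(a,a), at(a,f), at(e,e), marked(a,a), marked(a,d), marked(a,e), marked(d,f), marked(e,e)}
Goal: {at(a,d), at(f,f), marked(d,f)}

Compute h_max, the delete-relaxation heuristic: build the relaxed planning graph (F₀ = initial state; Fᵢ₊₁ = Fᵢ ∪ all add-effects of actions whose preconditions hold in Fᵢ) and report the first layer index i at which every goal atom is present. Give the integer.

F0 = init (8 atoms)
F1 = F0 ∪ {at(a,e), at(d,a), at(d,d), at(d,e), at(e,a), at(f,a), at(f,e), at(f,f), marked(d,d), marked(f,f), on(a), on(e), ready(a), ready(e)}  (22 atoms)
F2 = F1 ∪ {at(a,d), at(d,f), at(e,d), at(e,f), at(f,d), on(d), on(f), ready(d), ready(f)}  (31 atoms)
goal ⊆ F2  ⇒  h_max = 2

2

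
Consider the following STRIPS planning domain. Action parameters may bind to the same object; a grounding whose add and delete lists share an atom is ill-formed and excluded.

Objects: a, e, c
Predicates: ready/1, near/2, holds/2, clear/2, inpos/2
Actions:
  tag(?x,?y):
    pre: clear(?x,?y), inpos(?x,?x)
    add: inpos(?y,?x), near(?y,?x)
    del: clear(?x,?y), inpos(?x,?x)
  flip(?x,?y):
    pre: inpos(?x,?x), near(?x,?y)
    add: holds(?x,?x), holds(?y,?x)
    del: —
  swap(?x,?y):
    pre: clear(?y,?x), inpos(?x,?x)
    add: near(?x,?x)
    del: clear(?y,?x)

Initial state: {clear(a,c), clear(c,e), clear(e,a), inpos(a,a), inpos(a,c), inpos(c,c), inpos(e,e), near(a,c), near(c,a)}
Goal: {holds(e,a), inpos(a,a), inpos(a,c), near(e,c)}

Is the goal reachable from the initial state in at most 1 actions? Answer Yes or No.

1. tag(e,a)  →  {clear(a,c), clear(c,e), inpos(a,a), inpos(a,c), inpos(a,e), inpos(c,c), near(a,c), near(a,e), near(c,a)}
2. tag(c,e)  →  {clear(a,c), inpos(a,a), inpos(a,c), inpos(a,e), inpos(e,c), near(a,c), near(a,e), near(c,a), near(e,c)}
3. flip(a,e)  →  {clear(a,c), holds(a,a), holds(e,a), inpos(a,a), inpos(a,c), inpos(a,e), inpos(e,c), near(a,c), near(a,e), near(c,a), near(e,c)}
optimal plan length = 3; 3 > 1

No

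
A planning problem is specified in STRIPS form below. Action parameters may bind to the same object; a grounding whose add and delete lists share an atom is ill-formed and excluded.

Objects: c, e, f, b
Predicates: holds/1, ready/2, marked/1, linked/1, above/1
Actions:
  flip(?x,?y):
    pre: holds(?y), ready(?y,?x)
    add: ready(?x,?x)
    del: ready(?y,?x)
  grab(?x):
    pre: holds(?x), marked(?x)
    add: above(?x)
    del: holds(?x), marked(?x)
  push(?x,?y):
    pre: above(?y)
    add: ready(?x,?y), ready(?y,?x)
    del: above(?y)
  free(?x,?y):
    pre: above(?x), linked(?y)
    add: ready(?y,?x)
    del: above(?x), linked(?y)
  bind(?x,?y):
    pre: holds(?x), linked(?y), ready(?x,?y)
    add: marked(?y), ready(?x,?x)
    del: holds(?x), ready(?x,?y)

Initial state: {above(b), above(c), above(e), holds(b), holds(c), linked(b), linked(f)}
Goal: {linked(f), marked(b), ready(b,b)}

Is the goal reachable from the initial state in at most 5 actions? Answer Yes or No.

1. push(b,c)  →  {above(b), above(e), holds(b), holds(c), linked(b), linked(f), ready(b,c), ready(c,b)}
2. push(b,b)  →  {above(e), holds(b), holds(c), linked(b), linked(f), ready(b,b), ready(b,c), ready(c,b)}
3. bind(c,b)  →  {above(e), holds(b), linked(b), linked(f), marked(b), ready(b,b), ready(b,c), ready(c,c)}
optimal plan length = 3; 3 ≤ 5

Yes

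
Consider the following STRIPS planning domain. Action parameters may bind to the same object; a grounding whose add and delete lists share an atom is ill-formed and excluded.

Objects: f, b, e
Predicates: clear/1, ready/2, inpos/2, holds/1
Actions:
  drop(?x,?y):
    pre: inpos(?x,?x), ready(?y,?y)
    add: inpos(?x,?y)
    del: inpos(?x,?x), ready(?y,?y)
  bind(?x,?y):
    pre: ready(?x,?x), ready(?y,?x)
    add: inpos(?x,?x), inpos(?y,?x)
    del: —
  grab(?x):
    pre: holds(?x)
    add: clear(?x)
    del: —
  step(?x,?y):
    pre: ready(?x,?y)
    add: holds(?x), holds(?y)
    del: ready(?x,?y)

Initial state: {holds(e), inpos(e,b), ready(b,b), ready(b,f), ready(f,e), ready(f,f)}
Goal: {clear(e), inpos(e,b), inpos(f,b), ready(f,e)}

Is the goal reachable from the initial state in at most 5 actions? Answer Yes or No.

Yes

1. bind(f,f)  →  {holds(e), inpos(e,b), inpos(f,f), ready(b,b), ready(b,f), ready(f,e), ready(f,f)}
2. drop(f,b)  →  {holds(e), inpos(e,b), inpos(f,b), ready(b,f), ready(f,e), ready(f,f)}
3. grab(e)  →  {clear(e), holds(e), inpos(e,b), inpos(f,b), ready(b,f), ready(f,e), ready(f,f)}
optimal plan length = 3; 3 ≤ 5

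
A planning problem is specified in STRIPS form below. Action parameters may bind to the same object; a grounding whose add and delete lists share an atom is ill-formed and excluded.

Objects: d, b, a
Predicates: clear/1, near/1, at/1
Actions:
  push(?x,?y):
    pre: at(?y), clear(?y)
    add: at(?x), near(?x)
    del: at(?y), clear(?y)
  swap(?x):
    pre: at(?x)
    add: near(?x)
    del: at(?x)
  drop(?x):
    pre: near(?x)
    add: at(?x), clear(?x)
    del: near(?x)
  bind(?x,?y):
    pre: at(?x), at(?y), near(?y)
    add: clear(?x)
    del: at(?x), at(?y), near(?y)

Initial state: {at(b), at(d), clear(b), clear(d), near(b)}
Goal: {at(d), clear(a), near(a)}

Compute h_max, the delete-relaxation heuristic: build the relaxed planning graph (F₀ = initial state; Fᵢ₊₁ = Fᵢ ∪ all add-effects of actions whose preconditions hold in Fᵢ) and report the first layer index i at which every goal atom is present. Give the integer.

2

F0 = init (5 atoms)
F1 = F0 ∪ {at(a), near(a), near(d)}  (8 atoms)
F2 = F1 ∪ {clear(a)}  (9 atoms)
goal ⊆ F2  ⇒  h_max = 2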